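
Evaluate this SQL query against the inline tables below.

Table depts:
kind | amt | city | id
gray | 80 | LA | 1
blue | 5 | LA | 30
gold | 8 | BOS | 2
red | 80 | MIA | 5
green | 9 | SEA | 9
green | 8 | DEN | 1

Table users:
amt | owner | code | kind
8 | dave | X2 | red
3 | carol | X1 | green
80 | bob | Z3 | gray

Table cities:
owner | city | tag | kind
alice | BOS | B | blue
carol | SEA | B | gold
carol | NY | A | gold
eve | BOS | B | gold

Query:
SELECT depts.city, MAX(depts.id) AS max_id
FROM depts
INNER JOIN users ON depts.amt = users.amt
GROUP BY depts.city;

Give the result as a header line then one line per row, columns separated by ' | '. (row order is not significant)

After JOIN users (4 rows):
depts.kind | depts.amt | depts.city | depts.id | users.amt | users.owner | users.code | users.kind
gray | 80 | LA | 1 | 80 | bob | Z3 | gray
gold | 8 | BOS | 2 | 8 | dave | X2 | red
red | 80 | MIA | 5 | 80 | bob | Z3 | gray
green | 8 | DEN | 1 | 8 | dave | X2 | red
After GROUP BY (4 rows):
depts.city | max_id
LA | 1
BOS | 2
MIA | 5
DEN | 1

== RESULT ==
depts.city | max_id
LA | 1
BOS | 2
MIA | 5
DEN | 1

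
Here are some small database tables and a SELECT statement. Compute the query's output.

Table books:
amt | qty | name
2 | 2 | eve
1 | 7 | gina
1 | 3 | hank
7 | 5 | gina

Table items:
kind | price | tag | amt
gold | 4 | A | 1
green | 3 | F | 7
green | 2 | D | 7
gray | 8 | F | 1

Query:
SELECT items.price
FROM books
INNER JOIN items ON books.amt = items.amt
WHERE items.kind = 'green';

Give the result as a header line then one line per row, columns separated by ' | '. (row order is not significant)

After JOIN items (6 rows):
books.amt | books.qty | books.name | items.kind | items.price | items.tag | items.amt
1 | 7 | gina | gold | 4 | A | 1
1 | 7 | gina | gray | 8 | F | 1
1 | 3 | hank | gold | 4 | A | 1
1 | 3 | hank | gray | 8 | F | 1
7 | 5 | gina | green | 3 | F | 7
7 | 5 | gina | green | 2 | D | 7
After WHERE (2 rows):
books.amt | books.qty | books.name | items.kind | items.price | items.tag | items.amt
7 | 5 | gina | green | 3 | F | 7
7 | 5 | gina | green | 2 | D | 7
After SELECT (2 rows):
items.price
3
2

== RESULT ==
items.price
3
2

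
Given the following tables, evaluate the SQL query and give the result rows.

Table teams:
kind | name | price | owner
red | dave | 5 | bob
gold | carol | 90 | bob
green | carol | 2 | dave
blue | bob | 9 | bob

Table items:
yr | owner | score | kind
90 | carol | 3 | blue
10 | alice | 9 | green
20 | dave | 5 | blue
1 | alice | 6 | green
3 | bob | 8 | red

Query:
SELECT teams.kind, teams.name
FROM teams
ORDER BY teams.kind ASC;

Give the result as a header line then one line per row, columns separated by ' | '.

== RESULT ==
teams.kind | teams.name
blue | bob
gold | carol
green | carol
red | dave

Derivation:
After SELECT (4 rows):
teams.kind | teams.name
red | dave
gold | carol
green | carol
blue | bob
After ORDER BY (4 rows):
teams.kind | teams.name
blue | bob
gold | carol
green | carol
red | dave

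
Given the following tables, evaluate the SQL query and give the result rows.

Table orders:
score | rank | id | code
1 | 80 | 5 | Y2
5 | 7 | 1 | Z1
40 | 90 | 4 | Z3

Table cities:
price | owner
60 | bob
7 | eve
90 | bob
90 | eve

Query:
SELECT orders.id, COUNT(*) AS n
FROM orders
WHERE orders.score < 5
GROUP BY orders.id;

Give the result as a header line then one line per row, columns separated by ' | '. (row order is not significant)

== RESULT ==
orders.id | n
5 | 1

Derivation:
After WHERE (1 rows):
orders.score | orders.rank | orders.id | orders.code
1 | 80 | 5 | Y2
After GROUP BY (1 rows):
orders.id | n
5 | 1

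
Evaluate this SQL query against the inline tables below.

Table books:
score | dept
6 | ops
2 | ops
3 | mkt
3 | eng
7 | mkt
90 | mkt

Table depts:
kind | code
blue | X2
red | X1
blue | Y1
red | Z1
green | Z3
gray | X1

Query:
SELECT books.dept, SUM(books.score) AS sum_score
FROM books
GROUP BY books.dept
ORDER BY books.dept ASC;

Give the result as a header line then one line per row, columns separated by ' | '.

After GROUP BY (3 rows):
books.dept | sum_score
ops | 8
mkt | 100
eng | 3
After ORDER BY (3 rows):
books.dept | sum_score
eng | 3
mkt | 100
ops | 8

== RESULT ==
books.dept | sum_score
eng | 3
mkt | 100
ops | 8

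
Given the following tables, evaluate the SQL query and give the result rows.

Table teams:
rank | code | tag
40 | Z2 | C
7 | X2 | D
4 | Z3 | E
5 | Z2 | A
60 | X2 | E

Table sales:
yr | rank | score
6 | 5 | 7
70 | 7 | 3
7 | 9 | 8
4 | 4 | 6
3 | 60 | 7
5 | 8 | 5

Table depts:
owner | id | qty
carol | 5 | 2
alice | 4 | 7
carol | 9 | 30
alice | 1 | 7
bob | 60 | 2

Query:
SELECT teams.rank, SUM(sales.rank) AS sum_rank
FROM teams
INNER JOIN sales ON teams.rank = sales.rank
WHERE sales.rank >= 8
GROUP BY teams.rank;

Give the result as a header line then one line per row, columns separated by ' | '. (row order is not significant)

After JOIN sales (4 rows):
teams.rank | teams.code | teams.tag | sales.yr | sales.rank | sales.score
7 | X2 | D | 70 | 7 | 3
4 | Z3 | E | 4 | 4 | 6
5 | Z2 | A | 6 | 5 | 7
60 | X2 | E | 3 | 60 | 7
After WHERE (1 rows):
teams.rank | teams.code | teams.tag | sales.yr | sales.rank | sales.score
60 | X2 | E | 3 | 60 | 7
After GROUP BY (1 rows):
teams.rank | sum_rank
60 | 60

== RESULT ==
teams.rank | sum_rank
60 | 60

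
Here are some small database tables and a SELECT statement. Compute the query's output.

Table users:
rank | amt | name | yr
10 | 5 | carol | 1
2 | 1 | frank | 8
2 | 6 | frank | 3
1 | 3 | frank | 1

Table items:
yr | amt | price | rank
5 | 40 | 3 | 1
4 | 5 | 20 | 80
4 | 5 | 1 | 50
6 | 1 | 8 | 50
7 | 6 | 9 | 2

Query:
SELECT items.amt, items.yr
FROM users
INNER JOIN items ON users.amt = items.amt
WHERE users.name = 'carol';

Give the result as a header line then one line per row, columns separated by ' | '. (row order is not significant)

== RESULT ==
items.amt | items.yr
5 | 4
5 | 4

Derivation:
After JOIN items (4 rows):
users.rank | users.amt | users.name | users.yr | items.yr | items.amt | items.price | items.rank
10 | 5 | carol | 1 | 4 | 5 | 20 | 80
10 | 5 | carol | 1 | 4 | 5 | 1 | 50
2 | 1 | frank | 8 | 6 | 1 | 8 | 50
2 | 6 | frank | 3 | 7 | 6 | 9 | 2
After WHERE (2 rows):
users.rank | users.amt | users.name | users.yr | items.yr | items.amt | items.price | items.rank
10 | 5 | carol | 1 | 4 | 5 | 20 | 80
10 | 5 | carol | 1 | 4 | 5 | 1 | 50
After SELECT (2 rows):
items.amt | items.yr
5 | 4
5 | 4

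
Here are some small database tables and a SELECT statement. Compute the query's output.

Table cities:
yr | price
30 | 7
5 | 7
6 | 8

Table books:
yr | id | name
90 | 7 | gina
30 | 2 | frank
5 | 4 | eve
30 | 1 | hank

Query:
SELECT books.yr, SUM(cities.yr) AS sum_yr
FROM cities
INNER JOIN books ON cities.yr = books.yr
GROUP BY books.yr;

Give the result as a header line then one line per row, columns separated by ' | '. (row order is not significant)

== RESULT ==
books.yr | sum_yr
30 | 60
5 | 5

Derivation:
After JOIN books (3 rows):
cities.yr | cities.price | books.yr | books.id | books.name
30 | 7 | 30 | 2 | frank
30 | 7 | 30 | 1 | hank
5 | 7 | 5 | 4 | eve
After GROUP BY (2 rows):
books.yr | sum_yr
30 | 60
5 | 5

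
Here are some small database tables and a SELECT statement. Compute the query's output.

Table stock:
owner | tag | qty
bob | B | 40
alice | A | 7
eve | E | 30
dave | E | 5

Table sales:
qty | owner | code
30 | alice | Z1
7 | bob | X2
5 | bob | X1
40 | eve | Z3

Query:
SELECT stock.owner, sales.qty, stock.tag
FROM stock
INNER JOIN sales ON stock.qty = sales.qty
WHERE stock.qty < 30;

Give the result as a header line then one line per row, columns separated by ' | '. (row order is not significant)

After JOIN sales (4 rows):
stock.owner | stock.tag | stock.qty | sales.qty | sales.owner | sales.code
bob | B | 40 | 40 | eve | Z3
alice | A | 7 | 7 | bob | X2
eve | E | 30 | 30 | alice | Z1
dave | E | 5 | 5 | bob | X1
After WHERE (2 rows):
stock.owner | stock.tag | stock.qty | sales.qty | sales.owner | sales.code
alice | A | 7 | 7 | bob | X2
dave | E | 5 | 5 | bob | X1
After SELECT (2 rows):
stock.owner | sales.qty | stock.tag
alice | 7 | A
dave | 5 | E

== RESULT ==
stock.owner | sales.qty | stock.tag
alice | 7 | A
dave | 5 | E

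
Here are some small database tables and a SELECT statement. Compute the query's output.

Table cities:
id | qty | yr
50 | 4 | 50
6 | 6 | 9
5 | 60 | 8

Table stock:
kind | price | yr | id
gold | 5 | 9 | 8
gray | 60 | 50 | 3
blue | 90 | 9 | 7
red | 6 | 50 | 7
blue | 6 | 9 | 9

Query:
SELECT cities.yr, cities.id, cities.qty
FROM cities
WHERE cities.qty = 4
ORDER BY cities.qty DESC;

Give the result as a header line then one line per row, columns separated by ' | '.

== RESULT ==
cities.yr | cities.id | cities.qty
50 | 50 | 4

Derivation:
After WHERE (1 rows):
cities.id | cities.qty | cities.yr
50 | 4 | 50
After SELECT (1 rows):
cities.yr | cities.id | cities.qty
50 | 50 | 4
After ORDER BY (1 rows):
cities.yr | cities.id | cities.qty
50 | 50 | 4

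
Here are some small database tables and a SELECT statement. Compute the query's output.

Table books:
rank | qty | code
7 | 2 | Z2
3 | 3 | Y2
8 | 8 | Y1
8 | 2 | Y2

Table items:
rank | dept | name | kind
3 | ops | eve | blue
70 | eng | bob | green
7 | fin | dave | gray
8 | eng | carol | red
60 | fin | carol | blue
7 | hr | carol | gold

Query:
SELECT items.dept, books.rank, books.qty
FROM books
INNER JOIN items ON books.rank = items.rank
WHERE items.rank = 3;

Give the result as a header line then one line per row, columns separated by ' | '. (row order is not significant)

== RESULT ==
items.dept | books.rank | books.qty
ops | 3 | 3

Derivation:
After JOIN items (5 rows):
books.rank | books.qty | books.code | items.rank | items.dept | items.name | items.kind
7 | 2 | Z2 | 7 | fin | dave | gray
7 | 2 | Z2 | 7 | hr | carol | gold
3 | 3 | Y2 | 3 | ops | eve | blue
8 | 8 | Y1 | 8 | eng | carol | red
8 | 2 | Y2 | 8 | eng | carol | red
After WHERE (1 rows):
books.rank | books.qty | books.code | items.rank | items.dept | items.name | items.kind
3 | 3 | Y2 | 3 | ops | eve | blue
After SELECT (1 rows):
items.dept | books.rank | books.qty
ops | 3 | 3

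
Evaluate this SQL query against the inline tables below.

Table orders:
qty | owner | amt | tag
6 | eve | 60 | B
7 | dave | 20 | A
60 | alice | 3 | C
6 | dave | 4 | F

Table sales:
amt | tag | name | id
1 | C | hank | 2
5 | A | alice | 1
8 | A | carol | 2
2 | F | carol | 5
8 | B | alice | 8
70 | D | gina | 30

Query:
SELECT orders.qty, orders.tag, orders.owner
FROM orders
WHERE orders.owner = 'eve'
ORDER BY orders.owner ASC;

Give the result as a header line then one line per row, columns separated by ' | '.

After WHERE (1 rows):
orders.qty | orders.owner | orders.amt | orders.tag
6 | eve | 60 | B
After SELECT (1 rows):
orders.qty | orders.tag | orders.owner
6 | B | eve
After ORDER BY (1 rows):
orders.qty | orders.tag | orders.owner
6 | B | eve

== RESULT ==
orders.qty | orders.tag | orders.owner
6 | B | eve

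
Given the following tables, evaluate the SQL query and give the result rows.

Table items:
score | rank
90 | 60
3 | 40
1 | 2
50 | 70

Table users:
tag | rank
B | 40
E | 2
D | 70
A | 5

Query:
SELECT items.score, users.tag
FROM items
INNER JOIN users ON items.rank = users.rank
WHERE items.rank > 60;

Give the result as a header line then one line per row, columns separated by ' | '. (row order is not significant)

After JOIN users (3 rows):
items.score | items.rank | users.tag | users.rank
3 | 40 | B | 40
1 | 2 | E | 2
50 | 70 | D | 70
After WHERE (1 rows):
items.score | items.rank | users.tag | users.rank
50 | 70 | D | 70
After SELECT (1 rows):
items.score | users.tag
50 | D

== RESULT ==
items.score | users.tag
50 | D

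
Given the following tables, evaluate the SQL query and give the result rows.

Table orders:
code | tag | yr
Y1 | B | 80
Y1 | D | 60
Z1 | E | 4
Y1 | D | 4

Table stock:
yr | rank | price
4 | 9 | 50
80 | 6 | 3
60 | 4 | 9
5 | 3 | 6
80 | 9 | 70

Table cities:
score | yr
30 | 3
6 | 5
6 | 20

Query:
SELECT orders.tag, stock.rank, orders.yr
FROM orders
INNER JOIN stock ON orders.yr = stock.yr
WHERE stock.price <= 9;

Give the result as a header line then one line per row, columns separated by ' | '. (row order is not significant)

After JOIN stock (5 rows):
orders.code | orders.tag | orders.yr | stock.yr | stock.rank | stock.price
Y1 | B | 80 | 80 | 6 | 3
Y1 | B | 80 | 80 | 9 | 70
Y1 | D | 60 | 60 | 4 | 9
Z1 | E | 4 | 4 | 9 | 50
Y1 | D | 4 | 4 | 9 | 50
After WHERE (2 rows):
orders.code | orders.tag | orders.yr | stock.yr | stock.rank | stock.price
Y1 | B | 80 | 80 | 6 | 3
Y1 | D | 60 | 60 | 4 | 9
After SELECT (2 rows):
orders.tag | stock.rank | orders.yr
B | 6 | 80
D | 4 | 60

== RESULT ==
orders.tag | stock.rank | orders.yr
B | 6 | 80
D | 4 | 60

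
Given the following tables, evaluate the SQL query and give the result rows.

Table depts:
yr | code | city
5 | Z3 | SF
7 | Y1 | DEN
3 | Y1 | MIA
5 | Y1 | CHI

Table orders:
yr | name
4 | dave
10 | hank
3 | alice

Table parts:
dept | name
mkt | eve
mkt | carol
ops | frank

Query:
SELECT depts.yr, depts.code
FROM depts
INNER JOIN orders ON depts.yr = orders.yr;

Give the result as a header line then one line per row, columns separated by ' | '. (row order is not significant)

After JOIN orders (1 rows):
depts.yr | depts.code | depts.city | orders.yr | orders.name
3 | Y1 | MIA | 3 | alice
After SELECT (1 rows):
depts.yr | depts.code
3 | Y1

== RESULT ==
depts.yr | depts.code
3 | Y1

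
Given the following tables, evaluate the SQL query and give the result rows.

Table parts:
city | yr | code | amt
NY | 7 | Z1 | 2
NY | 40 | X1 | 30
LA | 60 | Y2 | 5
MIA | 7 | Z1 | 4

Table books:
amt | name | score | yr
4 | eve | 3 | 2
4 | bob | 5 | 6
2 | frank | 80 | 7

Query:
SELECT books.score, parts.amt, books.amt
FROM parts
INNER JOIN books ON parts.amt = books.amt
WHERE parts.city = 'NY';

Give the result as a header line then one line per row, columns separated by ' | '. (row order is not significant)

== RESULT ==
books.score | parts.amt | books.amt
80 | 2 | 2

Derivation:
After JOIN books (3 rows):
parts.city | parts.yr | parts.code | parts.amt | books.amt | books.name | books.score | books.yr
NY | 7 | Z1 | 2 | 2 | frank | 80 | 7
MIA | 7 | Z1 | 4 | 4 | eve | 3 | 2
MIA | 7 | Z1 | 4 | 4 | bob | 5 | 6
After WHERE (1 rows):
parts.city | parts.yr | parts.code | parts.amt | books.amt | books.name | books.score | books.yr
NY | 7 | Z1 | 2 | 2 | frank | 80 | 7
After SELECT (1 rows):
books.score | parts.amt | books.amt
80 | 2 | 2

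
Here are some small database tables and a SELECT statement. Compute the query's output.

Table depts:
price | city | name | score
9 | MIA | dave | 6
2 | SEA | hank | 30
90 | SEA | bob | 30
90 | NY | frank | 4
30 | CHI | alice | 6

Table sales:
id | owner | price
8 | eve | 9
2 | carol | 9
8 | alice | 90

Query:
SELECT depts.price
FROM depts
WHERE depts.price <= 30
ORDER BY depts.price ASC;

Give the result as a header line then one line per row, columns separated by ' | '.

== RESULT ==
depts.price
2
9
30

Derivation:
After WHERE (3 rows):
depts.price | depts.city | depts.name | depts.score
9 | MIA | dave | 6
2 | SEA | hank | 30
30 | CHI | alice | 6
After SELECT (3 rows):
depts.price
9
2
30
After ORDER BY (3 rows):
depts.price
2
9
30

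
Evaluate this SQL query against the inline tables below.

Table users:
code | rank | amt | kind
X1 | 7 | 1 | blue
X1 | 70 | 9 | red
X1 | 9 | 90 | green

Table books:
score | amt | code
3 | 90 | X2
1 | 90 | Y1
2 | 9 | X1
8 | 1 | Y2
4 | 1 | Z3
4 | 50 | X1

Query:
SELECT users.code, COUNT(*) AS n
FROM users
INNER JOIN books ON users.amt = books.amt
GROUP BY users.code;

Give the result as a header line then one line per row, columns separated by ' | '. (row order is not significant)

== RESULT ==
users.code | n
X1 | 5

Derivation:
After JOIN books (5 rows):
users.code | users.rank | users.amt | users.kind | books.score | books.amt | books.code
X1 | 7 | 1 | blue | 8 | 1 | Y2
X1 | 7 | 1 | blue | 4 | 1 | Z3
X1 | 70 | 9 | red | 2 | 9 | X1
X1 | 9 | 90 | green | 3 | 90 | X2
X1 | 9 | 90 | green | 1 | 90 | Y1
After GROUP BY (1 rows):
users.code | n
X1 | 5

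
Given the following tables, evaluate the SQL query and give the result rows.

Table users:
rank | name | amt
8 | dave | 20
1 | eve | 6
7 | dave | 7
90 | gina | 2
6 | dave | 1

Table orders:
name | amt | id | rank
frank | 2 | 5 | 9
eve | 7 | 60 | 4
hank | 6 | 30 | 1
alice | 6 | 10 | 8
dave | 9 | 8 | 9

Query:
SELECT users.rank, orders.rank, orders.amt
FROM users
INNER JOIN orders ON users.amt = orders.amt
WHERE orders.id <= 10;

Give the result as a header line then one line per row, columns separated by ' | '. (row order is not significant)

After JOIN orders (4 rows):
users.rank | users.name | users.amt | orders.name | orders.amt | orders.id | orders.rank
1 | eve | 6 | hank | 6 | 30 | 1
1 | eve | 6 | alice | 6 | 10 | 8
7 | dave | 7 | eve | 7 | 60 | 4
90 | gina | 2 | frank | 2 | 5 | 9
After WHERE (2 rows):
users.rank | users.name | users.amt | orders.name | orders.amt | orders.id | orders.rank
1 | eve | 6 | alice | 6 | 10 | 8
90 | gina | 2 | frank | 2 | 5 | 9
After SELECT (2 rows):
users.rank | orders.rank | orders.amt
1 | 8 | 6
90 | 9 | 2

== RESULT ==
users.rank | orders.rank | orders.amt
1 | 8 | 6
90 | 9 | 2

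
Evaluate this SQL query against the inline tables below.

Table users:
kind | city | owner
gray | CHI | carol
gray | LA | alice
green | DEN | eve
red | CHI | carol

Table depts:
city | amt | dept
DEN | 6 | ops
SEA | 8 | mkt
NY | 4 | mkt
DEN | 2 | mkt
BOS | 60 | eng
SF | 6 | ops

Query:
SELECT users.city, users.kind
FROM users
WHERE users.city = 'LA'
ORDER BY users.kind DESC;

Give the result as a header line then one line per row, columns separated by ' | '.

== RESULT ==
users.city | users.kind
LA | gray

Derivation:
After WHERE (1 rows):
users.kind | users.city | users.owner
gray | LA | alice
After SELECT (1 rows):
users.city | users.kind
LA | gray
After ORDER BY (1 rows):
users.city | users.kind
LA | gray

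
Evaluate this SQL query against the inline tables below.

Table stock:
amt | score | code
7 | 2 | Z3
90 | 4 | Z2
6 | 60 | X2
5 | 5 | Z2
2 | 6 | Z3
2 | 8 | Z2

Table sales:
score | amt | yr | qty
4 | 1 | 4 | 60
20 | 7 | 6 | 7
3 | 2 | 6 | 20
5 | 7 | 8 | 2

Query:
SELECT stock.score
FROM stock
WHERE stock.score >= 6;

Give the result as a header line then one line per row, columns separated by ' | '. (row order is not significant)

== RESULT ==
stock.score
60
6
8

Derivation:
After WHERE (3 rows):
stock.amt | stock.score | stock.code
6 | 60 | X2
2 | 6 | Z3
2 | 8 | Z2
After SELECT (3 rows):
stock.score
60
6
8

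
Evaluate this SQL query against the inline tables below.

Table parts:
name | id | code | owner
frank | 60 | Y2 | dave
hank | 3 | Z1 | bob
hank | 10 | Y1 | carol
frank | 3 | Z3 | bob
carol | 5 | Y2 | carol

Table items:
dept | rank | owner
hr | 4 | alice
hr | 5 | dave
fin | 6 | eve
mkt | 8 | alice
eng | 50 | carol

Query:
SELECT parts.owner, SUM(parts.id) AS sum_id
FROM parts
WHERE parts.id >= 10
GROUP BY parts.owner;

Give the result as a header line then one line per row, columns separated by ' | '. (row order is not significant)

After WHERE (2 rows):
parts.name | parts.id | parts.code | parts.owner
frank | 60 | Y2 | dave
hank | 10 | Y1 | carol
After GROUP BY (2 rows):
parts.owner | sum_id
dave | 60
carol | 10

== RESULT ==
parts.owner | sum_id
dave | 60
carol | 10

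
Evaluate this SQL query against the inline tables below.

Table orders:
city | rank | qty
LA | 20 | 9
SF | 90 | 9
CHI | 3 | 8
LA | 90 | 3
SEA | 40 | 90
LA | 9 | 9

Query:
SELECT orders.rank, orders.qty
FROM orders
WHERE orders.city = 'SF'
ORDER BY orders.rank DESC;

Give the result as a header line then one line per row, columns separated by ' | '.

After WHERE (1 rows):
orders.city | orders.rank | orders.qty
SF | 90 | 9
After SELECT (1 rows):
orders.rank | orders.qty
90 | 9
After ORDER BY (1 rows):
orders.rank | orders.qty
90 | 9

== RESULT ==
orders.rank | orders.qty
90 | 9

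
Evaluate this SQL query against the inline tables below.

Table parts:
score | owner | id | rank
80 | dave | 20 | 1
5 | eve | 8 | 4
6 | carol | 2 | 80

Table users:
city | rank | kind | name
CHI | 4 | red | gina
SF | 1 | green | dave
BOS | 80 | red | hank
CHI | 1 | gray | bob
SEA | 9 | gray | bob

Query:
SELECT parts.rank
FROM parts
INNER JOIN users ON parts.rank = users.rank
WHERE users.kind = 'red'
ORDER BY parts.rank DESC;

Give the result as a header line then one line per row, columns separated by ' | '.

== RESULT ==
parts.rank
80
4

Derivation:
After JOIN users (4 rows):
parts.score | parts.owner | parts.id | parts.rank | users.city | users.rank | users.kind | users.name
80 | dave | 20 | 1 | SF | 1 | green | dave
80 | dave | 20 | 1 | CHI | 1 | gray | bob
5 | eve | 8 | 4 | CHI | 4 | red | gina
6 | carol | 2 | 80 | BOS | 80 | red | hank
After WHERE (2 rows):
parts.score | parts.owner | parts.id | parts.rank | users.city | users.rank | users.kind | users.name
5 | eve | 8 | 4 | CHI | 4 | red | gina
6 | carol | 2 | 80 | BOS | 80 | red | hank
After SELECT (2 rows):
parts.rank
4
80
After ORDER BY (2 rows):
parts.rank
80
4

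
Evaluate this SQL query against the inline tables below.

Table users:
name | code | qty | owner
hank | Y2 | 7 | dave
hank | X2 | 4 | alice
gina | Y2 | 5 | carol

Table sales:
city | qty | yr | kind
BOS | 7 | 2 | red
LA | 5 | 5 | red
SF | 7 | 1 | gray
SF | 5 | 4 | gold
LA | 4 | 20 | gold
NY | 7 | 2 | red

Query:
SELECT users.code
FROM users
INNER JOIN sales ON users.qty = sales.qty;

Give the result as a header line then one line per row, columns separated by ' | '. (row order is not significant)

== RESULT ==
users.code
Y2
Y2
Y2
X2
Y2
Y2

Derivation:
After JOIN sales (6 rows):
users.name | users.code | users.qty | users.owner | sales.city | sales.qty | sales.yr | sales.kind
hank | Y2 | 7 | dave | BOS | 7 | 2 | red
hank | Y2 | 7 | dave | SF | 7 | 1 | gray
hank | Y2 | 7 | dave | NY | 7 | 2 | red
hank | X2 | 4 | alice | LA | 4 | 20 | gold
gina | Y2 | 5 | carol | LA | 5 | 5 | red
gina | Y2 | 5 | carol | SF | 5 | 4 | gold
After SELECT (6 rows):
users.code
Y2
Y2
Y2
X2
Y2
Y2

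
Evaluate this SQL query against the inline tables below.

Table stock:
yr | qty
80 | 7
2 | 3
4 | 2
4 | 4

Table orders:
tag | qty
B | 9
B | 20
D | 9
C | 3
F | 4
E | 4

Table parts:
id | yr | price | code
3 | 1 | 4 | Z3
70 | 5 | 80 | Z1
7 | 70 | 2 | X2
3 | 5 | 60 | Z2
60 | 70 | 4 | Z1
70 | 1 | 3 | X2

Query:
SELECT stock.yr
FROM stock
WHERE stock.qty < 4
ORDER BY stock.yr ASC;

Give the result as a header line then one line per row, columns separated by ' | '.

== RESULT ==
stock.yr
2
4

Derivation:
After WHERE (2 rows):
stock.yr | stock.qty
2 | 3
4 | 2
After SELECT (2 rows):
stock.yr
2
4
After ORDER BY (2 rows):
stock.yr
2
4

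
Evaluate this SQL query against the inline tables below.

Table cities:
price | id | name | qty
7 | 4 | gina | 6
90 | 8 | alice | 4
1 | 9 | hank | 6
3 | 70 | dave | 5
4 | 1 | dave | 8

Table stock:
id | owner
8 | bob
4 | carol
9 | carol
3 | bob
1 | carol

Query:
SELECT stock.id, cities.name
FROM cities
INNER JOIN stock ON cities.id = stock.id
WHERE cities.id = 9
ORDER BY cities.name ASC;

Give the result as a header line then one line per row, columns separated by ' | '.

== RESULT ==
stock.id | cities.name
9 | hank

Derivation:
After JOIN stock (4 rows):
cities.price | cities.id | cities.name | cities.qty | stock.id | stock.owner
7 | 4 | gina | 6 | 4 | carol
90 | 8 | alice | 4 | 8 | bob
1 | 9 | hank | 6 | 9 | carol
4 | 1 | dave | 8 | 1 | carol
After WHERE (1 rows):
cities.price | cities.id | cities.name | cities.qty | stock.id | stock.owner
1 | 9 | hank | 6 | 9 | carol
After SELECT (1 rows):
stock.id | cities.name
9 | hank
After ORDER BY (1 rows):
stock.id | cities.name
9 | hank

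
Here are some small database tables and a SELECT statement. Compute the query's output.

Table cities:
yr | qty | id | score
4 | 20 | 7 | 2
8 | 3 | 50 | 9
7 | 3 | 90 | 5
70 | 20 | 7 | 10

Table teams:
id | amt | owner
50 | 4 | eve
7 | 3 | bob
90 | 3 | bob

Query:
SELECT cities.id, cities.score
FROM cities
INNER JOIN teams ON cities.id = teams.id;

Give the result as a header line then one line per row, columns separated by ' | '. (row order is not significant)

After JOIN teams (4 rows):
cities.yr | cities.qty | cities.id | cities.score | teams.id | teams.amt | teams.owner
4 | 20 | 7 | 2 | 7 | 3 | bob
8 | 3 | 50 | 9 | 50 | 4 | eve
7 | 3 | 90 | 5 | 90 | 3 | bob
70 | 20 | 7 | 10 | 7 | 3 | bob
After SELECT (4 rows):
cities.id | cities.score
7 | 2
50 | 9
90 | 5
7 | 10

== RESULT ==
cities.id | cities.score
7 | 2
50 | 9
90 | 5
7 | 10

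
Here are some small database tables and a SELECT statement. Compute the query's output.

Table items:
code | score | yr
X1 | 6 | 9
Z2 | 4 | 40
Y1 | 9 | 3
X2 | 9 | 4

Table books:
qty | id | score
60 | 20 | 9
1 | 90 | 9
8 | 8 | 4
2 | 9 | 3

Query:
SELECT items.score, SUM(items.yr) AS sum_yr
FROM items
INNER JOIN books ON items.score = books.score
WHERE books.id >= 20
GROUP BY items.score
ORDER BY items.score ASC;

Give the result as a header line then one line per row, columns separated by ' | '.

After JOIN books (5 rows):
items.code | items.score | items.yr | books.qty | books.id | books.score
Z2 | 4 | 40 | 8 | 8 | 4
Y1 | 9 | 3 | 60 | 20 | 9
Y1 | 9 | 3 | 1 | 90 | 9
X2 | 9 | 4 | 60 | 20 | 9
X2 | 9 | 4 | 1 | 90 | 9
After WHERE (4 rows):
items.code | items.score | items.yr | books.qty | books.id | books.score
Y1 | 9 | 3 | 60 | 20 | 9
Y1 | 9 | 3 | 1 | 90 | 9
X2 | 9 | 4 | 60 | 20 | 9
X2 | 9 | 4 | 1 | 90 | 9
After GROUP BY (1 rows):
items.score | sum_yr
9 | 14
After ORDER BY (1 rows):
items.score | sum_yr
9 | 14

== RESULT ==
items.score | sum_yr
9 | 14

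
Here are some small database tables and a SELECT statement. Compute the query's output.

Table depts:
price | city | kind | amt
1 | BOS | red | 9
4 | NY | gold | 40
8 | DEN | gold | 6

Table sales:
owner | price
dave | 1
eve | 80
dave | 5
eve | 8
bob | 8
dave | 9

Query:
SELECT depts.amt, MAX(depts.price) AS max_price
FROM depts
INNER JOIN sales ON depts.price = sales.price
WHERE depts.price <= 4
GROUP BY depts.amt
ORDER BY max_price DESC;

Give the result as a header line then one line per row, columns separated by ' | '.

After JOIN sales (3 rows):
depts.price | depts.city | depts.kind | depts.amt | sales.owner | sales.price
1 | BOS | red | 9 | dave | 1
8 | DEN | gold | 6 | eve | 8
8 | DEN | gold | 6 | bob | 8
After WHERE (1 rows):
depts.price | depts.city | depts.kind | depts.amt | sales.owner | sales.price
1 | BOS | red | 9 | dave | 1
After GROUP BY (1 rows):
depts.amt | max_price
9 | 1
After ORDER BY (1 rows):
depts.amt | max_price
9 | 1

== RESULT ==
depts.amt | max_price
9 | 1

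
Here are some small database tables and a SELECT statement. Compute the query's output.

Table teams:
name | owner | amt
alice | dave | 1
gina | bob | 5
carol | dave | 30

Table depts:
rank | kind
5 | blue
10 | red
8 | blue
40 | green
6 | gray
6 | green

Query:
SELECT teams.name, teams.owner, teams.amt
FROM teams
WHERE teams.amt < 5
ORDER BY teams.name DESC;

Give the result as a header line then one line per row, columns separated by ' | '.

== RESULT ==
teams.name | teams.owner | teams.amt
alice | dave | 1

Derivation:
After WHERE (1 rows):
teams.name | teams.owner | teams.amt
alice | dave | 1
After SELECT (1 rows):
teams.name | teams.owner | teams.amt
alice | dave | 1
After ORDER BY (1 rows):
teams.name | teams.owner | teams.amt
alice | dave | 1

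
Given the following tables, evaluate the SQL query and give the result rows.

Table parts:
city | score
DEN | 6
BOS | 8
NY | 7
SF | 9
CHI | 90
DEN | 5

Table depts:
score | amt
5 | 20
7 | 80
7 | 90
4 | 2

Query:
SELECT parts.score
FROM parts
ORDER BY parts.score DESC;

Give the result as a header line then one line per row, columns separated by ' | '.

== RESULT ==
parts.score
90
9
8
7
6
5

Derivation:
After SELECT (6 rows):
parts.score
6
8
7
9
90
5
After ORDER BY (6 rows):
parts.score
90
9
8
7
6
5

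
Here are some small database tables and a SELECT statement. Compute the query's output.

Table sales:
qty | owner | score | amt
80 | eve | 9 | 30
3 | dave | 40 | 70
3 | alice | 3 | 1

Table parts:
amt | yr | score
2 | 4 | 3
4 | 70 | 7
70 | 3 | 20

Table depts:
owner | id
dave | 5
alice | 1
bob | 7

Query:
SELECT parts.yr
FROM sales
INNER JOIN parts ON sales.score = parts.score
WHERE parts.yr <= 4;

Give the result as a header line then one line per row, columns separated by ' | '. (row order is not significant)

After JOIN parts (1 rows):
sales.qty | sales.owner | sales.score | sales.amt | parts.amt | parts.yr | parts.score
3 | alice | 3 | 1 | 2 | 4 | 3
After WHERE (1 rows):
sales.qty | sales.owner | sales.score | sales.amt | parts.amt | parts.yr | parts.score
3 | alice | 3 | 1 | 2 | 4 | 3
After SELECT (1 rows):
parts.yr
4

== RESULT ==
parts.yr
4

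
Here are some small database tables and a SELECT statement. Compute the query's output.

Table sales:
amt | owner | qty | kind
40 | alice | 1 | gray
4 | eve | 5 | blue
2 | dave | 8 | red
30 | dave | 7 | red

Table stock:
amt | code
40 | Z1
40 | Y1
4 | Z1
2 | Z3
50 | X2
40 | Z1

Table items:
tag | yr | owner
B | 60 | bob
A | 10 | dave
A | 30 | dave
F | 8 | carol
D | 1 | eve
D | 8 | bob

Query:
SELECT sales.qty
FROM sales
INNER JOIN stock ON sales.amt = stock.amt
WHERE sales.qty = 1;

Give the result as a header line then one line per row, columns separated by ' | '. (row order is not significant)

After JOIN stock (5 rows):
sales.amt | sales.owner | sales.qty | sales.kind | stock.amt | stock.code
40 | alice | 1 | gray | 40 | Z1
40 | alice | 1 | gray | 40 | Y1
40 | alice | 1 | gray | 40 | Z1
4 | eve | 5 | blue | 4 | Z1
2 | dave | 8 | red | 2 | Z3
After WHERE (3 rows):
sales.amt | sales.owner | sales.qty | sales.kind | stock.amt | stock.code
40 | alice | 1 | gray | 40 | Z1
40 | alice | 1 | gray | 40 | Y1
40 | alice | 1 | gray | 40 | Z1
After SELECT (3 rows):
sales.qty
1
1
1

== RESULT ==
sales.qty
1
1
1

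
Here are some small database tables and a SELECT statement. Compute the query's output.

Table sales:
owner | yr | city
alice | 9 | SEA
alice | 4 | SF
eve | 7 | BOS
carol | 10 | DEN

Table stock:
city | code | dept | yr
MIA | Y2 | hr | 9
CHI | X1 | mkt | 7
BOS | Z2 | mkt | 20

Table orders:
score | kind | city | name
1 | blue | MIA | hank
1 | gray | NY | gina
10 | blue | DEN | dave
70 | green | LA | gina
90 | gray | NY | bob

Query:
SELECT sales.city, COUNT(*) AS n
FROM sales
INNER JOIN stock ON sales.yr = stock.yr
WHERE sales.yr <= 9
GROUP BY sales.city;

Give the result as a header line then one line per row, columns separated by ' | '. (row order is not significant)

== RESULT ==
sales.city | n
SEA | 1
BOS | 1

Derivation:
After JOIN stock (2 rows):
sales.owner | sales.yr | sales.city | stock.city | stock.code | stock.dept | stock.yr
alice | 9 | SEA | MIA | Y2 | hr | 9
eve | 7 | BOS | CHI | X1 | mkt | 7
After WHERE (2 rows):
sales.owner | sales.yr | sales.city | stock.city | stock.code | stock.dept | stock.yr
alice | 9 | SEA | MIA | Y2 | hr | 9
eve | 7 | BOS | CHI | X1 | mkt | 7
After GROUP BY (2 rows):
sales.city | n
SEA | 1
BOS | 1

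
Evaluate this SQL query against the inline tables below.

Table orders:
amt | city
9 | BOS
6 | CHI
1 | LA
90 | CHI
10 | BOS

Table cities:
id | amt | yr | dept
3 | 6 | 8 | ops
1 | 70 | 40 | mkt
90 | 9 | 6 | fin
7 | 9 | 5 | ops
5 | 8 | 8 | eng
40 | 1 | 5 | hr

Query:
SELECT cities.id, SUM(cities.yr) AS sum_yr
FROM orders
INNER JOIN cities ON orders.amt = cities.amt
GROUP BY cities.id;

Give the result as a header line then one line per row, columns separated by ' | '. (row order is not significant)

== RESULT ==
cities.id | sum_yr
90 | 6
7 | 5
3 | 8
40 | 5

Derivation:
After JOIN cities (4 rows):
orders.amt | orders.city | cities.id | cities.amt | cities.yr | cities.dept
9 | BOS | 90 | 9 | 6 | fin
9 | BOS | 7 | 9 | 5 | ops
6 | CHI | 3 | 6 | 8 | ops
1 | LA | 40 | 1 | 5 | hr
After GROUP BY (4 rows):
cities.id | sum_yr
90 | 6
7 | 5
3 | 8
40 | 5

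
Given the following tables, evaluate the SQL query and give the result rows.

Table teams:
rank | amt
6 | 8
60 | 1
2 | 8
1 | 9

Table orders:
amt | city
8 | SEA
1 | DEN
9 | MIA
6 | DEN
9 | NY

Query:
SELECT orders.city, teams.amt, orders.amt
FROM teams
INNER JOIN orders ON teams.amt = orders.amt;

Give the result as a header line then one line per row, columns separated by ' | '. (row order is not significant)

== RESULT ==
orders.city | teams.amt | orders.amt
SEA | 8 | 8
DEN | 1 | 1
SEA | 8 | 8
MIA | 9 | 9
NY | 9 | 9

Derivation:
After JOIN orders (5 rows):
teams.rank | teams.amt | orders.amt | orders.city
6 | 8 | 8 | SEA
60 | 1 | 1 | DEN
2 | 8 | 8 | SEA
1 | 9 | 9 | MIA
1 | 9 | 9 | NY
After SELECT (5 rows):
orders.city | teams.amt | orders.amt
SEA | 8 | 8
DEN | 1 | 1
SEA | 8 | 8
MIA | 9 | 9
NY | 9 | 9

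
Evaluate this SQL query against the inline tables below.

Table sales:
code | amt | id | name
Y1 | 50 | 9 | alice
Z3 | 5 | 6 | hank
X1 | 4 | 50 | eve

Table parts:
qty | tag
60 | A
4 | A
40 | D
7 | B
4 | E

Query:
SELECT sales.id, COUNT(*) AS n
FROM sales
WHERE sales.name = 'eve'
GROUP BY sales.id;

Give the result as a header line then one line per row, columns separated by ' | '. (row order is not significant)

== RESULT ==
sales.id | n
50 | 1

Derivation:
After WHERE (1 rows):
sales.code | sales.amt | sales.id | sales.name
X1 | 4 | 50 | eve
After GROUP BY (1 rows):
sales.id | n
50 | 1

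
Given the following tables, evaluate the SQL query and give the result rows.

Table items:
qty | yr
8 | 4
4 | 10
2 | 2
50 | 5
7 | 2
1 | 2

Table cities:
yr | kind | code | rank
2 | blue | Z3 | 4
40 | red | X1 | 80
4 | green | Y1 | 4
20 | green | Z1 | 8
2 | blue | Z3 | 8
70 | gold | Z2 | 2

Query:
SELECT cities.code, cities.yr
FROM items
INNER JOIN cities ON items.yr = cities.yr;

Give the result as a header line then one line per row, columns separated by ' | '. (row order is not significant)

After JOIN cities (7 rows):
items.qty | items.yr | cities.yr | cities.kind | cities.code | cities.rank
8 | 4 | 4 | green | Y1 | 4
2 | 2 | 2 | blue | Z3 | 4
2 | 2 | 2 | blue | Z3 | 8
7 | 2 | 2 | blue | Z3 | 4
7 | 2 | 2 | blue | Z3 | 8
1 | 2 | 2 | blue | Z3 | 4
1 | 2 | 2 | blue | Z3 | 8
After SELECT (7 rows):
cities.code | cities.yr
Y1 | 4
Z3 | 2
Z3 | 2
Z3 | 2
Z3 | 2
Z3 | 2
Z3 | 2

== RESULT ==
cities.code | cities.yr
Y1 | 4
Z3 | 2
Z3 | 2
Z3 | 2
Z3 | 2
Z3 | 2
Z3 | 2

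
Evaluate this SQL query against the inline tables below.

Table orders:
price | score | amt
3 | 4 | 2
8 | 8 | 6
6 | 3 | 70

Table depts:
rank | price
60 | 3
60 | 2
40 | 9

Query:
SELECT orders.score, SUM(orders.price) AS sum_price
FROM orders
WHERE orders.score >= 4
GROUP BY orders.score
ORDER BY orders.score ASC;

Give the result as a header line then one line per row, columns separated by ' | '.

== RESULT ==
orders.score | sum_price
4 | 3
8 | 8

Derivation:
After WHERE (2 rows):
orders.price | orders.score | orders.amt
3 | 4 | 2
8 | 8 | 6
After GROUP BY (2 rows):
orders.score | sum_price
4 | 3
8 | 8
After ORDER BY (2 rows):
orders.score | sum_price
4 | 3
8 | 8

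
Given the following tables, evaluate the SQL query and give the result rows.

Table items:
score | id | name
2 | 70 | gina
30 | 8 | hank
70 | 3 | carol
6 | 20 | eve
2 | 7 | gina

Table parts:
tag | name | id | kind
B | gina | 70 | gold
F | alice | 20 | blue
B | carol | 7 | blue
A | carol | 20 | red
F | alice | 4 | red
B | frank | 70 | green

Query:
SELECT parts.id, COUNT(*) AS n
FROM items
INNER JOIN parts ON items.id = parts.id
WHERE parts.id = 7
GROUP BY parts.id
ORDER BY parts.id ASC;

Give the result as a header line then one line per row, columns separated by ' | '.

== RESULT ==
parts.id | n
7 | 1

Derivation:
After JOIN parts (5 rows):
items.score | items.id | items.name | parts.tag | parts.name | parts.id | parts.kind
2 | 70 | gina | B | gina | 70 | gold
2 | 70 | gina | B | frank | 70 | green
6 | 20 | eve | F | alice | 20 | blue
6 | 20 | eve | A | carol | 20 | red
2 | 7 | gina | B | carol | 7 | blue
After WHERE (1 rows):
items.score | items.id | items.name | parts.tag | parts.name | parts.id | parts.kind
2 | 7 | gina | B | carol | 7 | blue
After GROUP BY (1 rows):
parts.id | n
7 | 1
After ORDER BY (1 rows):
parts.id | n
7 | 1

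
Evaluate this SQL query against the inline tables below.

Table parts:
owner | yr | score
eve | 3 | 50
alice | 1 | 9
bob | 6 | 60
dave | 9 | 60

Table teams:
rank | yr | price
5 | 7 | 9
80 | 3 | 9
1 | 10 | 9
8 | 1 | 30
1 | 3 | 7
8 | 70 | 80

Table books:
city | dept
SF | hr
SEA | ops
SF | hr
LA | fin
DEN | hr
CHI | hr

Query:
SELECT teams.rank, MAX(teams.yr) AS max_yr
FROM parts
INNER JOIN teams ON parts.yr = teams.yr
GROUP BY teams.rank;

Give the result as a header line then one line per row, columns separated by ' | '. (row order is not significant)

After JOIN teams (3 rows):
parts.owner | parts.yr | parts.score | teams.rank | teams.yr | teams.price
eve | 3 | 50 | 80 | 3 | 9
eve | 3 | 50 | 1 | 3 | 7
alice | 1 | 9 | 8 | 1 | 30
After GROUP BY (3 rows):
teams.rank | max_yr
80 | 3
1 | 3
8 | 1

== RESULT ==
teams.rank | max_yr
80 | 3
1 | 3
8 | 1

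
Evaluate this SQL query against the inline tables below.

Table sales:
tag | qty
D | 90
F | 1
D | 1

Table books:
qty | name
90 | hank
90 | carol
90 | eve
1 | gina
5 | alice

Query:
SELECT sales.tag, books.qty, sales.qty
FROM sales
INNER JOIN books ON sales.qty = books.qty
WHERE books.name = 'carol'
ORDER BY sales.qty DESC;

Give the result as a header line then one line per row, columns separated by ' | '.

== RESULT ==
sales.tag | books.qty | sales.qty
D | 90 | 90

Derivation:
After JOIN books (5 rows):
sales.tag | sales.qty | books.qty | books.name
D | 90 | 90 | hank
D | 90 | 90 | carol
D | 90 | 90 | eve
F | 1 | 1 | gina
D | 1 | 1 | gina
After WHERE (1 rows):
sales.tag | sales.qty | books.qty | books.name
D | 90 | 90 | carol
After SELECT (1 rows):
sales.tag | books.qty | sales.qty
D | 90 | 90
After ORDER BY (1 rows):
sales.tag | books.qty | sales.qty
D | 90 | 90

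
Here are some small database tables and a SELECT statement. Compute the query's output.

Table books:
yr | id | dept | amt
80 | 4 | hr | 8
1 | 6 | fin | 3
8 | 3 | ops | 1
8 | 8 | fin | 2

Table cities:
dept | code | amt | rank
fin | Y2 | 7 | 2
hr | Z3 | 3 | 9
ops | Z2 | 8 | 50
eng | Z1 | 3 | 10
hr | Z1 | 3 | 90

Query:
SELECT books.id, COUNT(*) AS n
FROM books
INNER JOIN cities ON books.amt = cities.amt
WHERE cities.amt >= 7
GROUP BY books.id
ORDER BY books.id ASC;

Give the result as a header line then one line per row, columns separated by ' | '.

== RESULT ==
books.id | n
4 | 1

Derivation:
After JOIN cities (4 rows):
books.yr | books.id | books.dept | books.amt | cities.dept | cities.code | cities.amt | cities.rank
80 | 4 | hr | 8 | ops | Z2 | 8 | 50
1 | 6 | fin | 3 | hr | Z3 | 3 | 9
1 | 6 | fin | 3 | eng | Z1 | 3 | 10
1 | 6 | fin | 3 | hr | Z1 | 3 | 90
After WHERE (1 rows):
books.yr | books.id | books.dept | books.amt | cities.dept | cities.code | cities.amt | cities.rank
80 | 4 | hr | 8 | ops | Z2 | 8 | 50
After GROUP BY (1 rows):
books.id | n
4 | 1
After ORDER BY (1 rows):
books.id | n
4 | 1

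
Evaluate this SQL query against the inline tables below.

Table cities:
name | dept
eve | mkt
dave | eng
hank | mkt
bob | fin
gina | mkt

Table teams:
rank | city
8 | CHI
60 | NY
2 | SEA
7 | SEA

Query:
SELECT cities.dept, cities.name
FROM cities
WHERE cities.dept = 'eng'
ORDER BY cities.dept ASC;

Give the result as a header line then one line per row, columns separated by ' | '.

After WHERE (1 rows):
cities.name | cities.dept
dave | eng
After SELECT (1 rows):
cities.dept | cities.name
eng | dave
After ORDER BY (1 rows):
cities.dept | cities.name
eng | dave

== RESULT ==
cities.dept | cities.name
eng | dave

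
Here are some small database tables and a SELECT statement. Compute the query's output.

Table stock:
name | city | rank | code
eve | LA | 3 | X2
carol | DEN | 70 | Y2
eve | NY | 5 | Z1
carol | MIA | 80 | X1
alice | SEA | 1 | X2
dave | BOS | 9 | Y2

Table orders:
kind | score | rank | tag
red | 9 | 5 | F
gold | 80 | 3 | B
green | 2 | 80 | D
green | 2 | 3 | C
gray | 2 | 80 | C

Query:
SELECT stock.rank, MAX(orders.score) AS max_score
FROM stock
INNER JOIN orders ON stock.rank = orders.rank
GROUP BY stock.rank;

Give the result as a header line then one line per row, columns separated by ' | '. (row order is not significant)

== RESULT ==
stock.rank | max_score
3 | 80
5 | 9
80 | 2

Derivation:
After JOIN orders (5 rows):
stock.name | stock.city | stock.rank | stock.code | orders.kind | orders.score | orders.rank | orders.tag
eve | LA | 3 | X2 | gold | 80 | 3 | B
eve | LA | 3 | X2 | green | 2 | 3 | C
eve | NY | 5 | Z1 | red | 9 | 5 | F
carol | MIA | 80 | X1 | green | 2 | 80 | D
carol | MIA | 80 | X1 | gray | 2 | 80 | C
After GROUP BY (3 rows):
stock.rank | max_score
3 | 80
5 | 9
80 | 2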